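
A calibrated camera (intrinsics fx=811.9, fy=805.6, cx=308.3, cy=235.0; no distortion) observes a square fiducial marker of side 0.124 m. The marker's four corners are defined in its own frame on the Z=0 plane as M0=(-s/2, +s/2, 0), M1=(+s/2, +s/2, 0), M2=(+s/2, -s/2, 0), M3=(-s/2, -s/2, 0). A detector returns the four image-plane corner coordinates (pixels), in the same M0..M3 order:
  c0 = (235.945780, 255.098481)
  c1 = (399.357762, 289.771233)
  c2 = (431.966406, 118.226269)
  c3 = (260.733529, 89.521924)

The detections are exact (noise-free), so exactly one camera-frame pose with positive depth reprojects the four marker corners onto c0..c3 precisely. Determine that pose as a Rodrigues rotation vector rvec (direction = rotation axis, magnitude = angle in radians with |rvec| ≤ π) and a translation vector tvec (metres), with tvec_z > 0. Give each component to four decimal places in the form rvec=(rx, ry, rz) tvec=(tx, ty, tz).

Intrinsics K: fx=811.9, fy=805.6, cx=308.3, cy=235.0
Marker side s = 0.124 m; corners in marker frame (Z=0):
  M0 = (-0.0620, +0.0620, 0)
  M1 = (+0.0620, +0.0620, 0)
  M2 = (+0.0620, -0.0620, 0)
  M3 = (-0.0620, -0.0620, 0)
Detected image corners:
  c0 = (235.945780, 255.098481) px
  c1 = (399.357762, 289.771233) px
  c2 = (431.966406, 118.226269) px
  c3 = (260.733529, 89.521924) px
Planar DLT: solve 8×8 A·h = b for H (H[2,2]=1):
  H  [+1234.12003 -125.27638 +329.92724]
  H  [+191.06096 +1418.62751 +189.47554]
  H  [-0.34528 +0.31773 +1.00000]
B = K⁻¹H; ‖b₁‖=1.720374, ‖b₂‖=1.720374; λ = 2/(‖b₁‖+‖b₂‖) = 0.581269, sign → tz>0 ⇒ λ=+0.581269
r₁ = λ·B[:,0] = (+0.95976,+0.19640,-0.20070); r₂ = λ·B[:,1] = (-0.15982,+0.96972,+0.18468)
r₃ = r₁×r₂ = (+0.23090,-0.14518,+0.96209); SVD([r₁ r₂ r₃]) → R = UVᵀ:
  R  [+0.95976 -0.15982 +0.23090]
  R  [+0.19640 +0.96972 -0.14518]
  R  [-0.20070 +0.18468 +0.96209]
t = (+0.01548, -0.03285, +0.58127) m
tr R = 2.891566; θ = arccos((tr R − 1)/2) = 0.330800 rad = 18.953°
axis k = ((R−Rᵀ)₃₂, (R−Rᵀ)₁₃, (R−Rᵀ)₂₁) / (2 sinθ) = (+0.507794, +0.664403, +0.548374)
rvec = θ·k = (+0.167978, +0.219784, +0.181402)

rvec=(0.1680, 0.2198, 0.1814) tvec=(0.0155, -0.0328, 0.5813)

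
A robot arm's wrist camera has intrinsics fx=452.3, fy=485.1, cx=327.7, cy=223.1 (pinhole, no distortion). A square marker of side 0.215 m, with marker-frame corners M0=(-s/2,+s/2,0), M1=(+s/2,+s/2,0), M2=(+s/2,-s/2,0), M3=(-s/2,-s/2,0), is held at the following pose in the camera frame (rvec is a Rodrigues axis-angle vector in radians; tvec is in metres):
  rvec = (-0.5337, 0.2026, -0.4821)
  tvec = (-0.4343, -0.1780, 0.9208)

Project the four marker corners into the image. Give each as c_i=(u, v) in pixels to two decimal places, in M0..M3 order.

c0=(75.00, 198.38) c1=(169.77, 138.35) c2=(149.64, 67.46) c3=(66.15, 121.47)

Intrinsics K: fx=452.3, fy=485.1, cx=327.7, cy=223.1
Marker side s = 0.215 m; corners in marker frame (Z=0):
  M0 = (-0.1075, +0.1075, 0)
  M1 = (+0.1075, +0.1075, 0)
  M2 = (+0.1075, -0.1075, 0)
  M3 = (-0.1075, -0.1075, 0)
rvec = (-0.5337, 0.2026, -0.4821), |rvec| = θ = 0.74720 rad = 42.811°
Rodrigues: sinθ=0.67958, 1−cosθ=0.26640; R = I + sinθ·[k]× + (1−cosθ)·[k]×²:
    [+0.86951 +0.38688 +0.30704]
    [-0.49007 +0.75318 +0.43880]
    [-0.06149 -0.53201 +0.84450]
t = (-0.4343, -0.1780, 0.9208) m
M0: Pc = R·M0+t = (-0.48618, -0.04435, +0.87022); u = 452.3·(-0.48618)/0.87022 + 327.7 = 75.0046, v = 485.1·(-0.04435)/0.87022 + 223.1 = 198.3772
M1: Pc = R·M1+t = (-0.29924, -0.14972, +0.85700); u = 452.3·(-0.29924)/0.85700 + 327.7 = 169.7705, v = 485.1·(-0.14972)/0.85700 + 223.1 = 138.3542
M2: Pc = R·M2+t = (-0.38242, -0.31165, +0.97138); u = 452.3·(-0.38242)/0.97138 + 327.7 = 149.6366, v = 485.1·(-0.31165)/0.97138 + 223.1 = 67.4645
M3: Pc = R·M3+t = (-0.56936, -0.20628, +0.98460); u = 452.3·(-0.56936)/0.98460 + 327.7 = 66.1502, v = 485.1·(-0.20628)/0.98460 + 223.1 = 121.4664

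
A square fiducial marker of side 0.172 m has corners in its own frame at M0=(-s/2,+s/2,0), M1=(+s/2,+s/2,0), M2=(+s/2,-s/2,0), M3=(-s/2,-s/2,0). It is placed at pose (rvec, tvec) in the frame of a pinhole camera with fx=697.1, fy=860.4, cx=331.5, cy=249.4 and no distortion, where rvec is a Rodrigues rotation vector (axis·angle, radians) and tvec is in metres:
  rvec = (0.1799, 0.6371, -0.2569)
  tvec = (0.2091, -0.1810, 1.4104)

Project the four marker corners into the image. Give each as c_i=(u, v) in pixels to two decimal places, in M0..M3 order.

c0=(410.96, 200.53) c1=(484.97, 177.19) c2=(460.85, 72.00) c3=(387.81, 103.13)

Intrinsics K: fx=697.1, fy=860.4, cx=331.5, cy=249.4
Marker side s = 0.172 m; corners in marker frame (Z=0):
  M0 = (-0.0860, +0.0860, 0)
  M1 = (+0.0860, +0.0860, 0)
  M2 = (+0.0860, -0.0860, 0)
  M3 = (-0.0860, -0.0860, 0)
rvec = (0.1799, 0.6371, -0.2569), |rvec| = θ = 0.71011 rad = 40.686°
Rodrigues: sinθ=0.65192, 1−cosθ=0.24171; R = I + sinθ·[k]× + (1−cosθ)·[k]×²:
    [+0.77380 +0.29079 +0.56274]
    [-0.18091 +0.95285 -0.24361]
    [-0.60704 +0.08670 +0.78992]
t = (0.2091, -0.1810, 1.4104) m
M0: Pc = R·M0+t = (+0.16756, -0.08350, +1.47006); u = 697.1·(+0.16756)/1.47006 + 331.5 = 410.9568, v = 860.4·(-0.08350)/1.47006 + 249.4 = 200.5309
M1: Pc = R·M1+t = (+0.30065, -0.11461, +1.36565); u = 697.1·(+0.30065)/1.36565 + 331.5 = 484.9700, v = 860.4·(-0.11461)/1.36565 + 249.4 = 177.1905
M2: Pc = R·M2+t = (+0.25064, -0.27850, +1.35074); u = 697.1·(+0.25064)/1.35074 + 331.5 = 460.8521, v = 860.4·(-0.27850)/1.35074 + 249.4 = 71.9975
M3: Pc = R·M3+t = (+0.11755, -0.24739, +1.45515); u = 697.1·(+0.11755)/1.45515 + 331.5 = 387.8110, v = 860.4·(-0.24739)/1.45515 + 249.4 = 103.1250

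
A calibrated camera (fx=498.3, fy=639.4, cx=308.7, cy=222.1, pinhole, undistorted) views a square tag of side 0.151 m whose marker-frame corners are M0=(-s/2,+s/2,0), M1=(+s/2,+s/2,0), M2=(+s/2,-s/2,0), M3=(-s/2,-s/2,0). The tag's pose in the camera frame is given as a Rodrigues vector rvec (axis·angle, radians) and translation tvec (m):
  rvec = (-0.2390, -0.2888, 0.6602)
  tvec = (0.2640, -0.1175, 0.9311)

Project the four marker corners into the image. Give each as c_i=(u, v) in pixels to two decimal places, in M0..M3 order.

c0=(400.39, 145.26) c1=(459.01, 213.74) c2=(495.76, 137.86) c3=(441.14, 70.49)

Intrinsics K: fx=498.3, fy=639.4, cx=308.7, cy=222.1
Marker side s = 0.151 m; corners in marker frame (Z=0):
  M0 = (-0.0755, +0.0755, 0)
  M1 = (+0.0755, +0.0755, 0)
  M2 = (+0.0755, -0.0755, 0)
  M3 = (-0.0755, -0.0755, 0)
rvec = (-0.2390, -0.2888, 0.6602), |rvec| = θ = 0.75920 rad = 43.499°
Rodrigues: sinθ=0.68834, 1−cosθ=0.27462; R = I + sinθ·[k]× + (1−cosθ)·[k]×²:
    [+0.75260 -0.56570 -0.33702]
    [+0.63147 +0.76512 +0.12585]
    [+0.18667 -0.30753 +0.93305]
t = (0.2640, -0.1175, 0.9311) m
M0: Pc = R·M0+t = (+0.16447, -0.10741, +0.89379); u = 498.3·(+0.16447)/0.89379 + 308.7 = 400.3938, v = 639.4·(-0.10741)/0.89379 + 222.1 = 145.2615
M1: Pc = R·M1+t = (+0.27811, -0.01206, +0.92197); u = 498.3·(+0.27811)/0.92197 + 308.7 = 459.0109, v = 639.4·(-0.01206)/0.92197 + 222.1 = 213.7379
M2: Pc = R·M2+t = (+0.36353, -0.12759, +0.96841); u = 498.3·(+0.36353)/0.96841 + 308.7 = 495.7563, v = 639.4·(-0.12759)/0.96841 + 222.1 = 137.8573
M3: Pc = R·M3+t = (+0.24989, -0.22294, +0.94023); u = 498.3·(+0.24989)/0.94023 + 308.7 = 441.1359, v = 639.4·(-0.22294)/0.94023 + 222.1 = 70.4881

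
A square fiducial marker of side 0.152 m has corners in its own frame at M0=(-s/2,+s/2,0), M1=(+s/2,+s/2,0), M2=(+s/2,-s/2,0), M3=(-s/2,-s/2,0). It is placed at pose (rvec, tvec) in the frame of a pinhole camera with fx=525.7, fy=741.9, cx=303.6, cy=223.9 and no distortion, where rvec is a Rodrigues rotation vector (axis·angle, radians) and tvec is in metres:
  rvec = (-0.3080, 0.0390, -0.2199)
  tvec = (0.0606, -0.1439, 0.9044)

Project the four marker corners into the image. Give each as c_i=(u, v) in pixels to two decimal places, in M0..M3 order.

Intrinsics K: fx=525.7, fy=741.9, cx=303.6, cy=223.9
Marker side s = 0.152 m; corners in marker frame (Z=0):
  M0 = (-0.0760, +0.0760, 0)
  M1 = (+0.0760, +0.0760, 0)
  M2 = (+0.0760, -0.0760, 0)
  M3 = (-0.0760, -0.0760, 0)
rvec = (-0.3080, 0.0390, -0.2199), |rvec| = θ = 0.38045 rad = 21.798°
Rodrigues: sinθ=0.37134, 1−cosθ=0.07150; R = I + sinθ·[k]× + (1−cosθ)·[k]×²:
    [+0.97536 +0.20870 +0.07152]
    [-0.22057 +0.92925 +0.29639]
    [-0.00461 -0.30486 +0.95239]
t = (0.0606, -0.1439, 0.9044) m
M0: Pc = R·M0+t = (+0.00233, -0.05651, +0.88158); u = 525.7·(+0.00233)/0.88158 + 303.6 = 304.9916, v = 741.9·(-0.05651)/0.88158 + 223.9 = 176.3404
M1: Pc = R·M1+t = (+0.15059, -0.09004, +0.88088); u = 525.7·(+0.15059)/0.88088 + 303.6 = 393.4697, v = 741.9·(-0.09004)/0.88088 + 223.9 = 148.0659
M2: Pc = R·M2+t = (+0.11887, -0.23129, +0.92722); u = 525.7·(+0.11887)/0.92722 + 303.6 = 370.9929, v = 741.9·(-0.23129)/0.92722 + 223.9 = 38.8400
M3: Pc = R·M3+t = (-0.02939, -0.19776, +0.92792); u = 525.7·(-0.02939)/0.92792 + 303.6 = 286.9503, v = 741.9·(-0.19776)/0.92792 + 223.9 = 65.7850

c0=(304.99, 176.34) c1=(393.47, 148.07) c2=(370.99, 38.84) c3=(286.95, 65.78)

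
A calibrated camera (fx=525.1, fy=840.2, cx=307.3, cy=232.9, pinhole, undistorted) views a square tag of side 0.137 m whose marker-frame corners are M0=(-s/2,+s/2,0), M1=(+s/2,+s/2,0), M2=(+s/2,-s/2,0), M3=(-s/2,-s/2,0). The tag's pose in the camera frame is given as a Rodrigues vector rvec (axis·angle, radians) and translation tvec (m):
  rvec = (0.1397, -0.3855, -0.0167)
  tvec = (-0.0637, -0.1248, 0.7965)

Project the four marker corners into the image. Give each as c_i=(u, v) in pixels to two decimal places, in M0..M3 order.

Intrinsics K: fx=525.1, fy=840.2, cx=307.3, cy=232.9
Marker side s = 0.137 m; corners in marker frame (Z=0):
  M0 = (-0.0685, +0.0685, 0)
  M1 = (+0.0685, +0.0685, 0)
  M2 = (+0.0685, -0.0685, 0)
  M3 = (-0.0685, -0.0685, 0)
rvec = (0.1397, -0.3855, -0.0167), |rvec| = θ = 0.41037 rad = 23.513°
Rodrigues: sinθ=0.39895, 1−cosθ=0.08303; R = I + sinθ·[k]× + (1−cosθ)·[k]×²:
    [+0.92659 -0.01032 -0.37592]
    [-0.04279 +0.99024 -0.13264]
    [+0.37362 +0.13899 +0.91711]
t = (-0.0637, -0.1248, 0.7965) m
M0: Pc = R·M0+t = (-0.12788, -0.05404, +0.78043); u = 525.1·(-0.12788)/0.78043 + 307.3 = 221.2588, v = 840.2·(-0.05404)/0.78043 + 232.9 = 174.7237
M1: Pc = R·M1+t = (-0.00093, -0.05990, +0.83161); u = 525.1·(-0.00093)/0.83161 + 307.3 = 306.7097, v = 840.2·(-0.05990)/0.83161 + 232.9 = 172.3821
M2: Pc = R·M2+t = (+0.00048, -0.19556, +0.81257); u = 525.1·(+0.00048)/0.81257 + 307.3 = 307.6091, v = 840.2·(-0.19556)/0.81257 + 232.9 = 30.6885
M3: Pc = R·M3+t = (-0.12647, -0.18970, +0.76139); u = 525.1·(-0.12647)/0.76139 + 307.3 = 220.0817, v = 840.2·(-0.18970)/0.76139 + 232.9 = 23.5629

c0=(221.26, 174.72) c1=(306.71, 172.38) c2=(307.61, 30.69) c3=(220.08, 23.56)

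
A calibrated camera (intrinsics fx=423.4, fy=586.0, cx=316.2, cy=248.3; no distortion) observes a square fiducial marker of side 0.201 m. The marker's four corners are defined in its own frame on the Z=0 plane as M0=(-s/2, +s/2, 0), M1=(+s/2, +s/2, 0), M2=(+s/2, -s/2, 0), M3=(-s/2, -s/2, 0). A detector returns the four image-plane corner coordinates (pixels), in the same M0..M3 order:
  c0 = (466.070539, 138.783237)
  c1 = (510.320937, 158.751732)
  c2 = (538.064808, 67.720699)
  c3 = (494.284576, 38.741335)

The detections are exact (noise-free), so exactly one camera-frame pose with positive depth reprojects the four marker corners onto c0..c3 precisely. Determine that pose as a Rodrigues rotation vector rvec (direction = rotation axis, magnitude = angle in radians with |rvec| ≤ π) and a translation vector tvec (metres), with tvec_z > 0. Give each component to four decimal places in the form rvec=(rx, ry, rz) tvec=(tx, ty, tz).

Intrinsics K: fx=423.4, fy=586.0, cx=316.2, cy=248.3
Marker side s = 0.201 m; corners in marker frame (Z=0):
  M0 = (-0.1005, +0.1005, 0)
  M1 = (+0.1005, +0.1005, 0)
  M2 = (+0.1005, -0.1005, 0)
  M3 = (-0.1005, -0.1005, 0)
Detected image corners:
  c0 = (466.070539, 138.783237) px
  c1 = (510.320937, 158.751732) px
  c2 = (538.064808, 67.720699) px
  c3 = (494.284576, 38.741335) px
Planar DLT: solve 8×8 A·h = b for H (H[2,2]=1):
  H  [+427.53517 -33.28371 +502.80725]
  H  [+163.22514 +495.66216 +102.52197]
  H  [+0.41524 +0.21081 +1.00000]
B = K⁻¹H; ‖b₁‖=0.820045, ‖b₂‖=0.820045; λ = 2/(‖b₁‖+‖b₂‖) = 1.219445, sign → tz>0 ⇒ λ=+1.219445
r₁ = λ·B[:,0] = (+0.85320,+0.12511,+0.50637); r₂ = λ·B[:,1] = (-0.28785,+0.92253,+0.25707)
r₃ = r₁×r₂ = (-0.43497,-0.36509,+0.82311); SVD([r₁ r₂ r₃]) → R = UVᵀ:
  R  [+0.85320 -0.28785 -0.43497]
  R  [+0.12511 +0.92253 -0.36509]
  R  [+0.50637 +0.25707 +0.82311]
t = (+0.53745, -0.30336, +1.21944) m
tr R = 2.598832; θ = arccos((tr R − 1)/2) = 0.644474 rad = 36.926°
axis k = ((R−Rᵀ)₃₂, (R−Rᵀ)₁₃, (R−Rᵀ)₂₁) / (2 sinθ) = (+0.517796, -0.783434, +0.343683)
rvec = θ·k = (+0.333706, -0.504903, +0.221495)

rvec=(0.3337, -0.5049, 0.2215) tvec=(0.5375, -0.3034, 1.2194)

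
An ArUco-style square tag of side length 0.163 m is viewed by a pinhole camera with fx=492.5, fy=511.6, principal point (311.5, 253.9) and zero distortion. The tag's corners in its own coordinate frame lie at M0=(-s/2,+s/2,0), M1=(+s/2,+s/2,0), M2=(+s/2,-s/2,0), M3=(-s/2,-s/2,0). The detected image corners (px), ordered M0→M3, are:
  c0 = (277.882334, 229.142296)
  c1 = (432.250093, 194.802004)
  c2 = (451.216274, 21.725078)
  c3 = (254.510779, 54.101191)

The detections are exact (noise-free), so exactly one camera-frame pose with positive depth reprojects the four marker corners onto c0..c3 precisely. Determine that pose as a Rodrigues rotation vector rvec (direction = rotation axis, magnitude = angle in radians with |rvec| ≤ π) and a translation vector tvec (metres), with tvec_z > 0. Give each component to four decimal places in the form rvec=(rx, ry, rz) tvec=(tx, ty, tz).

Intrinsics K: fx=492.5, fy=511.6, cx=311.5, cy=253.9
Marker side s = 0.163 m; corners in marker frame (Z=0):
  M0 = (-0.0815, +0.0815, 0)
  M1 = (+0.0815, +0.0815, 0)
  M2 = (+0.0815, -0.0815, 0)
  M3 = (-0.0815, -0.0815, 0)
Detected image corners:
  c0 = (277.882334, 229.142296) px
  c1 = (432.250093, 194.802004) px
  c2 = (451.216274, 21.725078) px
  c3 = (254.510779, 54.101191) px
Planar DLT: solve 8×8 A·h = b for H (H[2,2]=1):
  H  [+1185.88036 +531.98488 +356.61494]
  H  [-161.40044 +1251.99910 +134.92821]
  H  [+0.35197 +1.47528 +1.00000]
B = K⁻¹H; ‖b₁‖=2.267050, ‖b₂‖=2.267050; λ = 2/(‖b₁‖+‖b₂‖) = 0.441102, sign → tz>0 ⇒ λ=+0.441102
r₁ = λ·B[:,0] = (+0.96392,-0.21621,+0.15525); r₂ = λ·B[:,1] = (+0.06488,+0.75652,+0.65075)
r₃ = r₁×r₂ = (-0.25815,-0.61720,+0.74325); SVD([r₁ r₂ r₃]) → R = UVᵀ:
  R  [+0.96392 +0.06488 -0.25815]
  R  [-0.21621 +0.75652 -0.61720]
  R  [+0.15525 +0.65075 +0.74325]
t = (+0.04041, -0.10258, +0.44110) m
tr R = 2.463693; θ = arccos((tr R − 1)/2) = 0.749768 rad = 42.959°
axis k = ((R−Rᵀ)₃₂, (R−Rᵀ)₁₃, (R−Rᵀ)₂₁) / (2 sinθ) = (+0.930304, -0.303317, -0.206235)
rvec = θ·k = (+0.697513, -0.227417, -0.154628)

rvec=(0.6975, -0.2274, -0.1546) tvec=(0.0404, -0.1026, 0.4411)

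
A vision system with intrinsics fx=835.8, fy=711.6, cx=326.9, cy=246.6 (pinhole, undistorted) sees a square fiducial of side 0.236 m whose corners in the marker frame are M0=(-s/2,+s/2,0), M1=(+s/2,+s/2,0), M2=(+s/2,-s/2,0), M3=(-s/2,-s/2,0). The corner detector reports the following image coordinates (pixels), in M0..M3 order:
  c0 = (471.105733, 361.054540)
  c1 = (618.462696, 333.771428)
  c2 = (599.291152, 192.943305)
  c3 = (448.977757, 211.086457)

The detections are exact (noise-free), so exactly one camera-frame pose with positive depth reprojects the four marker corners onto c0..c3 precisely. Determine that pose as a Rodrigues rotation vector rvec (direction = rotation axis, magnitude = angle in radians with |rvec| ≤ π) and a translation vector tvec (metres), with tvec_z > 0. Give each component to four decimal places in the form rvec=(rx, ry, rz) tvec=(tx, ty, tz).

rvec=(0.0311, -0.3212, -0.1402) tvec=(0.2870, 0.0452, 1.1420)

Intrinsics K: fx=835.8, fy=711.6, cx=326.9, cy=246.6
Marker side s = 0.236 m; corners in marker frame (Z=0):
  M0 = (-0.1180, +0.1180, 0)
  M1 = (+0.1180, +0.1180, 0)
  M2 = (+0.1180, -0.1180, 0)
  M3 = (-0.1180, -0.1180, 0)
Detected image corners:
  c0 = (471.105733, 361.054540) px
  c1 = (618.462696, 333.771428) px
  c2 = (599.291152, 192.943305) px
  c3 = (448.977757, 211.086457) px
Planar DLT: solve 8×8 A·h = b for H (H[2,2]=1):
  H  [+776.84163 +111.99481 +536.91803]
  H  [-21.19100 +628.16340 +274.74374]
  H  [+0.27358 +0.04621 +1.00000]
B = K⁻¹H; ‖b₁‖=0.875672, ‖b₂‖=0.875672; λ = 2/(‖b₁‖+‖b₂‖) = 1.141981, sign → tz>0 ⇒ λ=+1.141981
r₁ = λ·B[:,0] = (+0.93923,-0.14228,+0.31242); r₂ = λ·B[:,1] = (+0.13238,+0.98979,+0.05277)
r₃ = r₁×r₂ = (-0.31674,-0.00821,+0.94848); SVD([r₁ r₂ r₃]) → R = UVᵀ:
  R  [+0.93923 +0.13238 -0.31674]
  R  [-0.14228 +0.98979 -0.00821]
  R  [+0.31242 +0.05277 +0.94848]
t = (+0.28695, +0.04517, +1.14198) m
tr R = 2.877496; θ = arccos((tr R − 1)/2) = 0.351817 rad = 20.158°
axis k = ((R−Rᵀ)₃₂, (R−Rᵀ)₁₃, (R−Rᵀ)₂₁) / (2 sinθ) = (+0.088476, -0.912886, -0.398512)
rvec = θ·k = (+0.031127, -0.321169, -0.140203)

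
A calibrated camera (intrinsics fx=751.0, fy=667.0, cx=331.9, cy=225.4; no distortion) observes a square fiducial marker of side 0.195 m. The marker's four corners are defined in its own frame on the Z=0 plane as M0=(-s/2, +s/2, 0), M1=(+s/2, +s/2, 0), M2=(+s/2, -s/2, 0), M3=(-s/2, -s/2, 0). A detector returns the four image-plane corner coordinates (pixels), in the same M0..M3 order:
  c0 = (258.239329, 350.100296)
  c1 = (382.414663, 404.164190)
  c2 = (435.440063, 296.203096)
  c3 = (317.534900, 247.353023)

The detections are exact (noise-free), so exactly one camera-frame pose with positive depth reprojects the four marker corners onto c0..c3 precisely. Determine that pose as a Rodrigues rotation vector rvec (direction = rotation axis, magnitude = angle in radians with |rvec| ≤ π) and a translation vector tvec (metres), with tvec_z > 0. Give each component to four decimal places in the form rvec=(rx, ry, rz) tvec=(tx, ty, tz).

Intrinsics K: fx=751.0, fy=667.0, cx=331.9, cy=225.4
Marker side s = 0.195 m; corners in marker frame (Z=0):
  M0 = (-0.0975, +0.0975, 0)
  M1 = (+0.0975, +0.0975, 0)
  M2 = (+0.0975, -0.0975, 0)
  M3 = (-0.0975, -0.0975, 0)
Detected image corners:
  c0 = (258.239329, 350.100296) px
  c1 = (382.414663, 404.164190) px
  c2 = (435.440063, 296.203096) px
  c3 = (317.534900, 247.353023) px
Planar DLT: solve 8×8 A·h = b for H (H[2,2]=1):
  H  [+584.99786 -397.06321 +348.66632]
  H  [+230.66522 +438.73059 +322.59611]
  H  [-0.10112 -0.31257 +1.00000]
B = K⁻¹H; ‖b₁‖=0.912699, ‖b₂‖=0.912699; λ = 2/(‖b₁‖+‖b₂‖) = 1.095651, sign → tz>0 ⇒ λ=+1.095651
r₁ = λ·B[:,0] = (+0.90243,+0.41634,-0.11079); r₂ = λ·B[:,1] = (-0.42793,+0.83641,-0.34247)
r₃ = r₁×r₂ = (-0.04992,+0.35647,+0.93297); SVD([r₁ r₂ r₃]) → R = UVᵀ:
  R  [+0.90243 -0.42793 -0.04992]
  R  [+0.41634 +0.83641 +0.35647]
  R  [-0.11079 -0.34247 +0.93297]
t = (+0.02446, +0.15966, +1.09565) m
tr R = 2.671819; θ = arccos((tr R − 1)/2) = 0.581009 rad = 33.289°
axis k = ((R−Rᵀ)₃₂, (R−Rᵀ)₁₃, (R−Rᵀ)₂₁) / (2 sinθ) = (-0.636708, +0.055458, +0.769108)
rvec = θ·k = (-0.369933, +0.032221, +0.446858)

rvec=(-0.3699, 0.0322, 0.4469) tvec=(0.0245, 0.1597, 1.0957)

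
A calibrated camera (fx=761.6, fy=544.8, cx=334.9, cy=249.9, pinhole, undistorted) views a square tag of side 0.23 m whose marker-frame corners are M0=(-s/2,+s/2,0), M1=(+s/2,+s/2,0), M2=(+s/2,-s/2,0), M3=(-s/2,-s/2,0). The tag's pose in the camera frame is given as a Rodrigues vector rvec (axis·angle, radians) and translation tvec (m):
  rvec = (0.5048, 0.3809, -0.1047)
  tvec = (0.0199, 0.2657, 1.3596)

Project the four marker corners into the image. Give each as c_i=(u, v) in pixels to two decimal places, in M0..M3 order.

Intrinsics K: fx=761.6, fy=544.8, cx=334.9, cy=249.9
Marker side s = 0.23 m; corners in marker frame (Z=0):
  M0 = (-0.1150, +0.1150, 0)
  M1 = (+0.1150, +0.1150, 0)
  M2 = (+0.1150, -0.1150, 0)
  M3 = (-0.1150, -0.1150, 0)
rvec = (0.5048, 0.3809, -0.1047), |rvec| = θ = 0.64099 rad = 36.726°
Rodrigues: sinθ=0.59799, 1−cosθ=0.19850; R = I + sinθ·[k]× + (1−cosθ)·[k]×²:
    [+0.92461 +0.19057 +0.32981]
    [-0.00478 +0.87160 -0.49020]
    [-0.38088 +0.45167 +0.80680]
t = (0.0199, 0.2657, 1.3596) m
M0: Pc = R·M0+t = (-0.06451, +0.36648, +1.45534); u = 761.6·(-0.06451)/1.45534 + 334.9 = 301.1385, v = 544.8·(+0.36648)/1.45534 + 249.9 = 387.0912
M1: Pc = R·M1+t = (+0.14815, +0.36538, +1.36774); u = 761.6·(+0.14815)/1.36774 + 334.9 = 417.3921, v = 544.8·(+0.36538)/1.36774 + 249.9 = 395.4399
M2: Pc = R·M2+t = (+0.10431, +0.16492, +1.26386); u = 761.6·(+0.10431)/1.26386 + 334.9 = 397.7602, v = 544.8·(+0.16492)/1.26386 + 249.9 = 320.9891
M3: Pc = R·M3+t = (-0.10835, +0.16602, +1.35146); u = 761.6·(-0.10835)/1.35146 + 334.9 = 273.8430, v = 544.8·(+0.16602)/1.35146 + 249.9 = 316.8246

c0=(301.14, 387.09) c1=(417.39, 395.44) c2=(397.76, 320.99) c3=(273.84, 316.82)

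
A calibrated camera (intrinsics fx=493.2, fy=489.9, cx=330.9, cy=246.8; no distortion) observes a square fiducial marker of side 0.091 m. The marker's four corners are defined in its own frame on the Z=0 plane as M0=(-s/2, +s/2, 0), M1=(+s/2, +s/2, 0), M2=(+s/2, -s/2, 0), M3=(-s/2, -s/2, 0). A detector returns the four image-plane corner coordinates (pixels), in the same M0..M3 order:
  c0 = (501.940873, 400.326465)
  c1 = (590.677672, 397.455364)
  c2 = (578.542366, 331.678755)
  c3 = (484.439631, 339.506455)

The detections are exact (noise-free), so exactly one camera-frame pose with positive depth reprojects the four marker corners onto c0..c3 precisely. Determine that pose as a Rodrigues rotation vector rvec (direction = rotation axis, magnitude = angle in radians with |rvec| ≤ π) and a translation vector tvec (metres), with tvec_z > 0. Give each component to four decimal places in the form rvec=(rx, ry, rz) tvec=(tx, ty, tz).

rvec=(0.4951, 0.3811, -0.2766) tvec=(0.2202, 0.1305, 0.5257)

Intrinsics K: fx=493.2, fy=489.9, cx=330.9, cy=246.8
Marker side s = 0.091 m; corners in marker frame (Z=0):
  M0 = (-0.0455, +0.0455, 0)
  M1 = (+0.0455, +0.0455, 0)
  M2 = (+0.0455, -0.0455, 0)
  M3 = (-0.0455, -0.0455, 0)
Detected image corners:
  c0 = (501.940873, 400.326465) px
  c1 = (590.677672, 397.455364) px
  c2 = (578.542366, 331.678755) px
  c3 = (484.439631, 339.506455) px
Planar DLT: solve 8×8 A·h = b for H (H[2,2]=1):
  H  [+575.09671 +580.95099 +537.50738]
  H  [-349.81854 +978.80310 +368.45294]
  H  [-0.79510 +0.77388 +1.00000]
B = K⁻¹H; ‖b₁‖=1.902308, ‖b₂‖=1.902308; λ = 2/(‖b₁‖+‖b₂‖) = 0.525677, sign → tz>0 ⇒ λ=+0.525677
r₁ = λ·B[:,0] = (+0.89339,-0.16481,-0.41796); r₂ = λ·B[:,1] = (+0.34627,+0.84534,+0.40681)
r₃ = r₁×r₂ = (+0.28628,-0.50817,+0.81229); SVD([r₁ r₂ r₃]) → R = UVᵀ:
  R  [+0.89339 +0.34627 +0.28628]
  R  [-0.16481 +0.84534 -0.50817]
  R  [-0.41796 +0.40681 +0.81229]
t = (+0.22021, +0.13054, +0.52568) m
tr R = 2.551018; θ = arccos((tr R − 1)/2) = 0.683276 rad = 39.149°
axis k = ((R−Rᵀ)₃₂, (R−Rᵀ)₁₃, (R−Rᵀ)₂₁) / (2 sinθ) = (+0.724639, +0.557739, -0.404753)
rvec = θ·k = (+0.495128, +0.381090, -0.276558)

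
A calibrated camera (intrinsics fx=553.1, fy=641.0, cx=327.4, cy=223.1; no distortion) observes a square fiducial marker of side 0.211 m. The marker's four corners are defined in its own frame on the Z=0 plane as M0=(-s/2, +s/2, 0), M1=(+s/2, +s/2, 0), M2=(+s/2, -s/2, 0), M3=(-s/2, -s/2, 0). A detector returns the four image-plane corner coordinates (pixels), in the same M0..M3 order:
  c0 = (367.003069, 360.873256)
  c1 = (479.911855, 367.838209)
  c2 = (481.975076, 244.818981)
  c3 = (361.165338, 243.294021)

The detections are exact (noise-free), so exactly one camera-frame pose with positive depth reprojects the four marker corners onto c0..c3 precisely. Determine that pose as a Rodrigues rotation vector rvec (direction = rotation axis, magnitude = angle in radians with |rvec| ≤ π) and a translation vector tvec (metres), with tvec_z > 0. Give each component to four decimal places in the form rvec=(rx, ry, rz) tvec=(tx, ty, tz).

rvec=(0.3419, 0.2290, -0.0361) tvec=(0.1717, 0.1313, 1.0127)

Intrinsics K: fx=553.1, fy=641.0, cx=327.4, cy=223.1
Marker side s = 0.211 m; corners in marker frame (Z=0):
  M0 = (-0.1055, +0.1055, 0)
  M1 = (+0.1055, +0.1055, 0)
  M2 = (+0.1055, -0.1055, 0)
  M3 = (-0.1055, -0.1055, 0)
Detected image corners:
  c0 = (367.003069, 360.873256) px
  c1 = (479.911855, 367.838209) px
  c2 = (481.975076, 244.818981) px
  c3 = (361.165338, 243.294021) px
Planar DLT: solve 8×8 A·h = b for H (H[2,2]=1):
  H  [+457.81240 +146.31698 +421.15450]
  H  [-48.11575 +668.41752 +306.21208]
  H  [-0.22575 +0.32408 +1.00000]
B = K⁻¹H; ‖b₁‖=0.987508, ‖b₂‖=0.987508; λ = 2/(‖b₁‖+‖b₂‖) = 1.012650, sign → tz>0 ⇒ λ=+1.012650
r₁ = λ·B[:,0] = (+0.97351,+0.00355,-0.22861); r₂ = λ·B[:,1] = (+0.07363,+0.94174,+0.32818)
r₃ = r₁×r₂ = (+0.21645,-0.33632,+0.91654); SVD([r₁ r₂ r₃]) → R = UVᵀ:
  R  [+0.97351 +0.07363 +0.21645]
  R  [+0.00355 +0.94174 -0.33632]
  R  [-0.22861 +0.32818 +0.91654]
t = (+0.17165, +0.13130, +1.01265) m
tr R = 2.831792; θ = arccos((tr R − 1)/2) = 0.413062 rad = 23.667°
axis k = ((R−Rᵀ)₃₂, (R−Rᵀ)₁₃, (R−Rᵀ)₂₁) / (2 sinθ) = (+0.827684, +0.554365, -0.087283)
rvec = θ·k = (+0.341885, +0.228987, -0.036053)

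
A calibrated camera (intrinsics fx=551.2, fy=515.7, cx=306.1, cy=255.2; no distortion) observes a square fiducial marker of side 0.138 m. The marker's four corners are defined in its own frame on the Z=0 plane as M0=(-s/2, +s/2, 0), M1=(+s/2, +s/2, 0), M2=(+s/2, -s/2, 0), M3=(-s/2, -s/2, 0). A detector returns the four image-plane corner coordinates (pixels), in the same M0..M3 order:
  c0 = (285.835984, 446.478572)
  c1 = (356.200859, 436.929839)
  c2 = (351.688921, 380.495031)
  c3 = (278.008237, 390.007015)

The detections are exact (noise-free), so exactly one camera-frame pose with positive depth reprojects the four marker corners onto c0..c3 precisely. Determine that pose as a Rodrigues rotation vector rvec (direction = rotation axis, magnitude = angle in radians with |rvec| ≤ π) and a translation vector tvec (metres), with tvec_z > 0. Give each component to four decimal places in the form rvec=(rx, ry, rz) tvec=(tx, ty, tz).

rvec=(0.3469, -0.0835, -0.1089) tvec=(0.0229, 0.3221, 1.0454)

Intrinsics K: fx=551.2, fy=515.7, cx=306.1, cy=255.2
Marker side s = 0.138 m; corners in marker frame (Z=0):
  M0 = (-0.0690, +0.0690, 0)
  M1 = (+0.0690, +0.0690, 0)
  M2 = (+0.0690, -0.0690, 0)
  M3 = (-0.0690, -0.0690, 0)
Detected image corners:
  c0 = (285.835984, 446.478572) px
  c1 = (356.200859, 436.929839) px
  c2 = (351.688921, 380.495031) px
  c3 = (278.008237, 390.007015) px
Planar DLT: solve 8×8 A·h = b for H (H[2,2]=1):
  H  [+540.76098 +149.08659 +318.15292]
  H  [-44.18595 +544.89007 +414.09755]
  H  [+0.06017 +0.32846 +1.00000]
B = K⁻¹H; ‖b₁‖=0.956550, ‖b₂‖=0.956550; λ = 2/(‖b₁‖+‖b₂‖) = 1.045424, sign → tz>0 ⇒ λ=+1.045424
r₁ = λ·B[:,0] = (+0.99069,-0.12070,+0.06290); r₂ = λ·B[:,1] = (+0.09207,+0.93467,+0.34338)
r₃ = r₁×r₂ = (-0.10024,-0.33439,+0.93709); SVD([r₁ r₂ r₃]) → R = UVᵀ:
  R  [+0.99069 +0.09207 -0.10024]
  R  [-0.12070 +0.93467 -0.33439]
  R  [+0.06290 +0.34338 +0.93709]
t = (+0.02286, +0.32212, +1.04542) m
tr R = 2.862457; θ = arccos((tr R − 1)/2) = 0.373027 rad = 21.373°
axis k = ((R−Rᵀ)₃₂, (R−Rᵀ)₁₃, (R−Rᵀ)₂₁) / (2 sinθ) = (+0.929885, -0.223820, -0.291922)
rvec = θ·k = (+0.346872, -0.083491, -0.108895)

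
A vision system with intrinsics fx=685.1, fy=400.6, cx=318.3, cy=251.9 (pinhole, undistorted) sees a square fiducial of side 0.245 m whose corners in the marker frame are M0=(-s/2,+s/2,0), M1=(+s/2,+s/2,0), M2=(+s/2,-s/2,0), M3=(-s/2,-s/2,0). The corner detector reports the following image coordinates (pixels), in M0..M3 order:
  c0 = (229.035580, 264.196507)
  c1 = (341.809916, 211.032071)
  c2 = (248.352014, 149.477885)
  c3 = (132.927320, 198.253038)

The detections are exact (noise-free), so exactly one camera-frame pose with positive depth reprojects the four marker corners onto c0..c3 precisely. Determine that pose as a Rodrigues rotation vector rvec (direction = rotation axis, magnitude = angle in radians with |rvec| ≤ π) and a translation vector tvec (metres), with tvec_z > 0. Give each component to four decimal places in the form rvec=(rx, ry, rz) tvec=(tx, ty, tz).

rvec=(-0.1792, -0.2030, -0.7011) tvec=(-0.1318, -0.1341, 1.1393)

Intrinsics K: fx=685.1, fy=400.6, cx=318.3, cy=251.9
Marker side s = 0.245 m; corners in marker frame (Z=0):
  M0 = (-0.1225, +0.1225, 0)
  M1 = (+0.1225, +0.1225, 0)
  M2 = (+0.1225, -0.1225, 0)
  M3 = (-0.1225, -0.1225, 0)
Detected image corners:
  c0 = (229.035580, 264.196507) px
  c1 = (341.809916, 211.032071) px
  c2 = (248.352014, 149.477885) px
  c3 = (132.927320, 198.253038) px
Planar DLT: solve 8×8 A·h = b for H (H[2,2]=1):
  H  [+516.80647 +366.89707 +239.04605]
  H  [-163.83355 +242.82365 +204.74518]
  H  [+0.21442 -0.08331 +1.00000]
B = K⁻¹H; ‖b₁‖=0.877706, ‖b₂‖=0.877706; λ = 2/(‖b₁‖+‖b₂‖) = 1.139334, sign → tz>0 ⇒ λ=+1.139334
r₁ = λ·B[:,0] = (+0.74596,-0.61957,+0.24430); r₂ = λ·B[:,1] = (+0.65426,+0.75029,-0.09492)
r₃ = r₁×r₂ = (-0.12449,+0.23064,+0.96504); SVD([r₁ r₂ r₃]) → R = UVᵀ:
  R  [+0.74596 +0.65426 -0.12449]
  R  [-0.61957 +0.75029 +0.23064]
  R  [+0.24430 -0.09492 +0.96504]
t = (-0.13180, -0.13411, +1.13933) m
tr R = 2.461294; θ = arccos((tr R − 1)/2) = 0.751528 rad = 43.059°
axis k = ((R−Rᵀ)₃₂, (R−Rᵀ)₁₃, (R−Rᵀ)₂₁) / (2 sinθ) = (-0.238414, -0.270070, -0.932856)
rvec = θ·k = (-0.179175, -0.202965, -0.701067)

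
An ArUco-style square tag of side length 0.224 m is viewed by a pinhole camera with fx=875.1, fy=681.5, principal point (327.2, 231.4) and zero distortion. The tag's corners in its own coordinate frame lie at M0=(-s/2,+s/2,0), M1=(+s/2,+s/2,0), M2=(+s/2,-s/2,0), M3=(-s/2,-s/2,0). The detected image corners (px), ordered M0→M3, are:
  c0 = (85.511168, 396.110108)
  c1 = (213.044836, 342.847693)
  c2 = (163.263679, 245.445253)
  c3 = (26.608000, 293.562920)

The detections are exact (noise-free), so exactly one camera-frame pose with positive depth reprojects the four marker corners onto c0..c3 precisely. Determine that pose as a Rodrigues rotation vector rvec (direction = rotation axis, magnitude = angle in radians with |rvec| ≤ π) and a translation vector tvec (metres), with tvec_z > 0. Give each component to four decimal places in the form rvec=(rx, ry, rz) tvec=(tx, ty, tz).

Intrinsics K: fx=875.1, fy=681.5, cx=327.2, cy=231.4
Marker side s = 0.224 m; corners in marker frame (Z=0):
  M0 = (-0.1120, +0.1120, 0)
  M1 = (+0.1120, +0.1120, 0)
  M2 = (+0.1120, -0.1120, 0)
  M3 = (-0.1120, -0.1120, 0)
Detected image corners:
  c0 = (85.511168, 396.110108) px
  c1 = (213.044836, 342.847693) px
  c2 = (163.263679, 245.445253) px
  c3 = (26.608000, 293.562920) px
Planar DLT: solve 8×8 A·h = b for H (H[2,2]=1):
  H  [+628.30824 +263.46918 +125.00804]
  H  [-124.47070 +502.41803 +319.57507]
  H  [+0.31942 +0.17688 +1.00000]
B = K⁻¹H; ‖b₁‖=0.738264, ‖b₂‖=0.738264; λ = 2/(‖b₁‖+‖b₂‖) = 1.354529, sign → tz>0 ⇒ λ=+1.354529
r₁ = λ·B[:,0] = (+0.81076,-0.39430,+0.43266); r₂ = λ·B[:,1] = (+0.31823,+0.91724,+0.23959)
r₃ = r₁×r₂ = (-0.49133,-0.05657,+0.86914); SVD([r₁ r₂ r₃]) → R = UVᵀ:
  R  [+0.81076 +0.31823 -0.49133]
  R  [-0.39430 +0.91724 -0.05657]
  R  [+0.43266 +0.23959 +0.86914]
t = (-0.31296, +0.17525, +1.35453) m
tr R = 2.597133; θ = arccos((tr R − 1)/2) = 0.645887 rad = 37.007°
axis k = ((R−Rᵀ)₃₂, (R−Rᵀ)₁₃, (R−Rᵀ)₂₁) / (2 sinθ) = (+0.246019, -0.767551, -0.591895)
rvec = θ·k = (+0.158900, -0.495751, -0.382297)

rvec=(0.1589, -0.4958, -0.3823) tvec=(-0.3130, 0.1753, 1.3545)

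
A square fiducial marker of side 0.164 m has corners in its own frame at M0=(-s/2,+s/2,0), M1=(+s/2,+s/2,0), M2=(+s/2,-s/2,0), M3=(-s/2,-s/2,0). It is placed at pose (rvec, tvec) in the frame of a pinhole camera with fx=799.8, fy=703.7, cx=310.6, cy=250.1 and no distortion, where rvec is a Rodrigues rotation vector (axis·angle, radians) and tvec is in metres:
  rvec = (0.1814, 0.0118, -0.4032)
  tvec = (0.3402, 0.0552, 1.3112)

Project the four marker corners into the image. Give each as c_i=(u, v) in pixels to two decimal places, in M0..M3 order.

c0=(489.20, 335.45) c1=(581.57, 301.97) c2=(547.83, 222.44) c3=(453.66, 257.13)

Intrinsics K: fx=799.8, fy=703.7, cx=310.6, cy=250.1
Marker side s = 0.164 m; corners in marker frame (Z=0):
  M0 = (-0.0820, +0.0820, 0)
  M1 = (+0.0820, +0.0820, 0)
  M2 = (+0.0820, -0.0820, 0)
  M3 = (-0.0820, -0.0820, 0)
rvec = (0.1814, 0.0118, -0.4032), |rvec| = θ = 0.44228 rad = 25.341°
Rodrigues: sinθ=0.42801, 1−cosθ=0.09622; R = I + sinθ·[k]× + (1−cosθ)·[k]×²:
    [+0.91996 +0.39124 -0.02456]
    [-0.38913 +0.90384 -0.17788]
    [-0.04740 +0.17320 +0.98374]
t = (0.3402, 0.0552, 1.3112) m
M0: Pc = R·M0+t = (+0.29684, +0.16122, +1.32929); u = 799.8·(+0.29684)/1.32929 + 310.6 = 489.2038, v = 703.7·(+0.16122)/1.32929 + 250.1 = 335.4488
M1: Pc = R·M1+t = (+0.44772, +0.09741, +1.32152); u = 799.8·(+0.44772)/1.32152 + 310.6 = 581.5653, v = 703.7·(+0.09741)/1.32152 + 250.1 = 301.9685
M2: Pc = R·M2+t = (+0.38356, -0.05082, +1.29311); u = 799.8·(+0.38356)/1.29311 + 310.6 = 547.8324, v = 703.7·(-0.05082)/1.29311 + 250.1 = 222.4421
M3: Pc = R·M3+t = (+0.23268, +0.01299, +1.30088); u = 799.8·(+0.23268)/1.30088 + 310.6 = 453.6557, v = 703.7·(+0.01299)/1.30088 + 250.1 = 257.1286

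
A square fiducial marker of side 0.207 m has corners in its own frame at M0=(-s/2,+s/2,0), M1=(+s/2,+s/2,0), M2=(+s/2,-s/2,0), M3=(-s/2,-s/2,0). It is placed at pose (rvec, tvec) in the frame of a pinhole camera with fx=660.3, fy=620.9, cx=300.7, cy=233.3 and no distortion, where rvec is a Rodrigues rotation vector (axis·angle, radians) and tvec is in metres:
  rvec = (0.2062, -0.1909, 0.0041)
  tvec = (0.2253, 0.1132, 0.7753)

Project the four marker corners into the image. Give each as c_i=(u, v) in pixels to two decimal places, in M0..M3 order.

Intrinsics K: fx=660.3, fy=620.9, cx=300.7, cy=233.3
Marker side s = 0.207 m; corners in marker frame (Z=0):
  M0 = (-0.1035, +0.1035, 0)
  M1 = (+0.1035, +0.1035, 0)
  M2 = (+0.1035, -0.1035, 0)
  M3 = (-0.1035, -0.1035, 0)
rvec = (0.2062, -0.1909, 0.0041), |rvec| = θ = 0.28103 rad = 16.102°
Rodrigues: sinθ=0.27735, 1−cosθ=0.03923; R = I + sinθ·[k]× + (1−cosθ)·[k]×²:
    [+0.98189 -0.02360 -0.18798]
    [-0.01551 +0.97887 -0.20389]
    [+0.18882 +0.20311 +0.96078]
t = (0.2253, 0.1132, 0.7753) m
M0: Pc = R·M0+t = (+0.12123, +0.21612, +0.77678); u = 660.3·(+0.12123)/0.77678 + 300.7 = 403.7530, v = 620.9·(+0.21612)/0.77678 + 233.3 = 406.0489
M1: Pc = R·M1+t = (+0.32448, +0.21291, +0.81586); u = 660.3·(+0.32448)/0.81586 + 300.7 = 563.3126, v = 620.9·(+0.21291)/0.81586 + 233.3 = 395.3304
M2: Pc = R·M2+t = (+0.32937, +0.01028, +0.77382); u = 660.3·(+0.32937)/0.77382 + 300.7 = 581.7492, v = 620.9·(+0.01028)/0.77382 + 233.3 = 241.5500
M3: Pc = R·M3+t = (+0.12612, +0.01349, +0.73474); u = 660.3·(+0.12612)/0.73474 + 300.7 = 414.0400, v = 620.9·(+0.01349)/0.73474 + 233.3 = 244.7013

c0=(403.75, 406.05) c1=(563.31, 395.33) c2=(581.75, 241.55) c3=(414.04, 244.70)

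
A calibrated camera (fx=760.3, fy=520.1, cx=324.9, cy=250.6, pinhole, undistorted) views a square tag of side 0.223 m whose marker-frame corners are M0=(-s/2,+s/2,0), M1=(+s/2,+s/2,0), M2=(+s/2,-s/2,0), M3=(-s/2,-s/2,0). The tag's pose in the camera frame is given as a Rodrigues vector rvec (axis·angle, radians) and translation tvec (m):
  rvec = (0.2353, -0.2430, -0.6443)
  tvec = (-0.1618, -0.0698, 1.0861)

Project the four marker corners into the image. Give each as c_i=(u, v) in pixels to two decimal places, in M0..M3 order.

Intrinsics K: fx=760.3, fy=520.1, cx=324.9, cy=250.6
Marker side s = 0.223 m; corners in marker frame (Z=0):
  M0 = (-0.1115, +0.1115, 0)
  M1 = (+0.1115, +0.1115, 0)
  M2 = (+0.1115, -0.1115, 0)
  M3 = (-0.1115, -0.1115, 0)
rvec = (0.2353, -0.2430, -0.6443), |rvec| = θ = 0.72769 rad = 41.694°
Rodrigues: sinθ=0.66515, 1−cosθ=0.25329; R = I + sinθ·[k]× + (1−cosθ)·[k]×²:
    [+0.77319 +0.56157 -0.29463]
    [-0.61627 +0.77496 -0.14019]
    [+0.14960 +0.28996 +0.94527]
t = (-0.1618, -0.0698, 1.0861) m
M0: Pc = R·M0+t = (-0.18540, +0.08532, +1.10175); u = 760.3·(-0.18540)/1.10175 + 324.9 = 196.9616, v = 520.1·(+0.08532)/1.10175 + 250.6 = 290.8776
M1: Pc = R·M1+t = (-0.01297, -0.05211, +1.13511); u = 760.3·(-0.01297)/1.13511 + 324.9 = 316.2104, v = 520.1·(-0.05211)/1.13511 + 250.6 = 226.7250
M2: Pc = R·M2+t = (-0.13820, -0.22492, +1.07045); u = 760.3·(-0.13820)/1.07045 + 324.9 = 226.7386, v = 520.1·(-0.22492)/1.07045 + 250.6 = 141.3170
M3: Pc = R·M3+t = (-0.31063, -0.08749, +1.03709); u = 760.3·(-0.31063)/1.03709 + 324.9 = 97.1766, v = 520.1·(-0.08749)/1.03709 + 250.6 = 206.7222

c0=(196.96, 290.88) c1=(316.21, 226.72) c2=(226.74, 141.32) c3=(97.18, 206.72)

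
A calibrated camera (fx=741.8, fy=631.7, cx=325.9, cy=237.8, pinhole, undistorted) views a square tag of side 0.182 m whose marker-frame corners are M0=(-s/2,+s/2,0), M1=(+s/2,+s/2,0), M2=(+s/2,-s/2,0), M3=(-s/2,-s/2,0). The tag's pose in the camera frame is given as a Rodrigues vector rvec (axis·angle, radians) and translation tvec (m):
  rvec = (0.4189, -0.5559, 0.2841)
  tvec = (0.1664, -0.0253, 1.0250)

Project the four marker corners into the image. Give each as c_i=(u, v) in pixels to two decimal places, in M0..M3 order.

Intrinsics K: fx=741.8, fy=631.7, cx=325.9, cy=237.8
Marker side s = 0.182 m; corners in marker frame (Z=0):
  M0 = (-0.0910, +0.0910, 0)
  M1 = (+0.0910, +0.0910, 0)
  M2 = (+0.0910, -0.0910, 0)
  M3 = (-0.0910, -0.0910, 0)
rvec = (0.4189, -0.5559, 0.2841), |rvec| = θ = 0.75181 rad = 43.075°
Rodrigues: sinθ=0.68296, 1−cosθ=0.26954; R = I + sinθ·[k]× + (1−cosθ)·[k]×²:
    [+0.81414 -0.36913 -0.44824]
    [+0.14703 +0.87783 -0.45585]
    [+0.56175 +0.30522 +0.76895]
t = (0.1664, -0.0253, 1.0250) m
M0: Pc = R·M0+t = (+0.05872, +0.04120, +1.00166); u = 741.8·(+0.05872)/1.00166 + 325.9 = 369.3880, v = 631.7·(+0.04120)/1.00166 + 237.8 = 263.7844
M1: Pc = R·M1+t = (+0.20690, +0.06796, +1.10389); u = 741.8·(+0.20690)/1.10389 + 325.9 = 464.9305, v = 631.7·(+0.06796)/1.10389 + 237.8 = 276.6911
M2: Pc = R·M2+t = (+0.27408, -0.09180, +1.04834); u = 741.8·(+0.27408)/1.04834 + 325.9 = 519.8354, v = 631.7·(-0.09180)/1.04834 + 237.8 = 182.4828
M3: Pc = R·M3+t = (+0.12590, -0.11856, +0.94611); u = 741.8·(+0.12590)/0.94611 + 325.9 = 424.6163, v = 631.7·(-0.11856)/0.94611 + 237.8 = 158.6380

c0=(369.39, 263.78) c1=(464.93, 276.69) c2=(519.84, 182.48) c3=(424.62, 158.64)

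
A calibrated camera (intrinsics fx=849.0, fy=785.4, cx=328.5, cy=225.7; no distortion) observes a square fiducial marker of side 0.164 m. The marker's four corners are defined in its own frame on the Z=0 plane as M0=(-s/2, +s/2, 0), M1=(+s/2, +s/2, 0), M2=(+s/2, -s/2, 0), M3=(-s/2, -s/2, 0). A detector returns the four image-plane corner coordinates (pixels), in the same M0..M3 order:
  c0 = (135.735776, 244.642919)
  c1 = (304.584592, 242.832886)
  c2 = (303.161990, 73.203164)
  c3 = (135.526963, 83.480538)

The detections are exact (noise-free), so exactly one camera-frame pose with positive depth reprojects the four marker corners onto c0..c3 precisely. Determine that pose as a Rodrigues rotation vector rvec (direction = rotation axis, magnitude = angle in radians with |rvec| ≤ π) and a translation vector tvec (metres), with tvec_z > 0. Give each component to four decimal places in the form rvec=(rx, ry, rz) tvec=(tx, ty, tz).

rvec=(-0.0318, 0.2464, -0.0127) tvec=(-0.1015, -0.0642, 0.7767)

Intrinsics K: fx=849.0, fy=785.4, cx=328.5, cy=225.7
Marker side s = 0.164 m; corners in marker frame (Z=0):
  M0 = (-0.0820, +0.0820, 0)
  M1 = (+0.0820, +0.0820, 0)
  M2 = (+0.0820, -0.0820, 0)
  M3 = (-0.0820, -0.0820, 0)
Detected image corners:
  c0 = (135.735776, 244.642919) px
  c1 = (304.584592, 242.832886) px
  c2 = (303.161990, 73.203164) px
  c3 = (135.526963, 83.480538) px
Planar DLT: solve 8×8 A·h = b for H (H[2,2]=1):
  H  [+956.91344 -4.45428 +217.58695]
  H  [-87.46197 +1001.00905 +160.82961]
  H  [-0.31371 -0.04247 +1.00000]
B = K⁻¹H; ‖b₁‖=1.287475, ‖b₂‖=1.287475; λ = 2/(‖b₁‖+‖b₂‖) = 0.776714, sign → tz>0 ⇒ λ=+0.776714
r₁ = λ·B[:,0] = (+0.96972,-0.01647,-0.24366); r₂ = λ·B[:,1] = (+0.00869,+0.99942,-0.03299)
r₃ = r₁×r₂ = (+0.24407,+0.02987,+0.96930); SVD([r₁ r₂ r₃]) → R = UVᵀ:
  R  [+0.96972 +0.00869 +0.24407]
  R  [-0.01647 +0.99942 +0.02987]
  R  [-0.24366 -0.03299 +0.96930]
t = (-0.10147, -0.06415, +0.77671) m
tr R = 2.938436; θ = arccos((tr R − 1)/2) = 0.248762 rad = 14.253°
axis k = ((R−Rᵀ)₃₂, (R−Rᵀ)₁₃, (R−Rᵀ)₂₁) / (2 sinθ) = (-0.127655, +0.990501, -0.051099)
rvec = θ·k = (-0.031756, +0.246399, -0.012711)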